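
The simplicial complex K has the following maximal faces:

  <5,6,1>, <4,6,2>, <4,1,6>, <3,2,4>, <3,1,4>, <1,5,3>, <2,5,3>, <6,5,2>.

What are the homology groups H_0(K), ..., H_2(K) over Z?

We work with the vertex ordering 1 < 2 < 3 < 4 < 5 < 6. The simplices of K, each written with vertices in increasing order, are:

  0-simplices (6): [1], [2], [3], [4], [5], [6]
  1-simplices (12): [1,3], [1,4], [1,5], [1,6], [2,3], [2,4], [2,5], [2,6], [3,4], [3,5], [4,6], [5,6]
  2-simplices (8): [1,3,4], [1,3,5], [1,4,6], [1,5,6], [2,3,4], [2,3,5], [2,4,6], [2,5,6]

giving chain groups C_0 ≅ Z^6, C_1 ≅ Z^12, C_2 ≅ Z^8.

Boundary ∂_1: C_1 → C_0 is given by ∂[p,q] = [q] − [p].
The resulting 6×12 matrix has rank 5, and its Smith normal form has invariant factors (1,1,1,1,1).

∂_2: C_2 → C_1 sends each 2-simplex [p,q,r] to [q,r] − [p,r] + [p,q]. For instance
  ∂[2,4,6] = [4,6] − [2,6] + [2,4],
  ∂[2,3,5] = [3,5] − [2,5] + [2,3].
As a 12×8 matrix over Z this has rank 7, with invariant factors (1,1,1,1,1,1,1).

Now H_k = ker ∂_k / im ∂_{k+1}, so:

  H_0: rank C_0 − rank ∂_1 = 6 − 5 = 1, and the invariant factors of ∂_1 are all 1, so H_0 = Z.
  H_1: rank ker ∂_1 − rank ∂_2 = (12 − 5) − 7 = 0, and the invariant factors of ∂_2 are all 1, so H_1 = 0.
  H_2: rank ker ∂_2 − rank ∂_3 = (8 − 7) − 0 = 1, and there is no ∂_3, so H_2 = Z.

H_0 = Z,  H_1 = 0,  H_2 = Z.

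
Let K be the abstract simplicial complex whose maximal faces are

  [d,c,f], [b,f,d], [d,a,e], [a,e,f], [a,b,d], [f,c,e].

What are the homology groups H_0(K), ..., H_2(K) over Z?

H_0 = Z,  H_1 = Z,  H_2 = 0.

Order the vertices as a < b < c < d < e < f. Listing each simplex with vertices in this order, K has dimension 2 with simplices:

  0-simplices (6): a, b, c, d, e, f
  1-simplices (12): ab, ad, ae, af, bd, bf, cd, ce, cf, de, df, ef
  2-simplices (6): abd, ade, aef, bdf, cdf, cef

Hence C_0 ≅ Z^6, C_1 ≅ Z^12, C_2 ≅ Z^6.

Boundary ∂_1: C_1 → C_0 sends each edge [p,q] (with p < q) to q − p. For instance
  ∂bd = d − b.
The resulting 6×12 matrix has rank 5, and its Smith normal form has invariant factors (1,1,1,1,1).

∂_2: C_2 → C_1 sends each 2-simplex [p,q,r] to [q,r] − [p,r] + [p,q]. For instance
  ∂abd = bd − ad + ab,
  ∂bdf = df − bf + bd.
This gives a 12×6 integer matrix of rank 6; reducing to Smith normal form yields diagonal entries (1,1,1,1,1,1).

Computing H_k = (kernel of ∂_k) / (image of ∂_{k+1}):

  H_0: rank C_0 − rank ∂_1 = 6 − 5 = 1, and the invariant factors of ∂_1 are all 1, so H_0 ≅ Z.
  H_1: rank ker ∂_1 − rank ∂_2 = (12 − 5) − 6 = 1, and the invariant factors of ∂_2 are all 1, so H_1 ≅ Z.
  H_2: rank ker ∂_2 − rank ∂_3 = (6 − 6) − 0 = 0, and there is no ∂_3, so H_2 ≅ 0.

(K is a triangulation of the cylinder S^1 x I.)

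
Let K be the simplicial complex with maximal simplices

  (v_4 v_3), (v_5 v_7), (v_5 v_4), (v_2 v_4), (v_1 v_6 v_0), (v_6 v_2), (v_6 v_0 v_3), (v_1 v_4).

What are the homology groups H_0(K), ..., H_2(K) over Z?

H_0 ≅ Z,  H_1 ≅ Z^2,  H_2 = 0.

Take the total order v_0 < v_1 < v_2 < v_3 < v_4 < v_5 < v_6 < v_7 on the vertex set. Then K (dimension 2) consists of the simplices:

  0-simplices (8): [v_0], [v_1], [v_2], [v_3], [v_4], [v_5], [v_6], [v_7]
  1-simplices (11): [v_0,v_1], [v_0,v_3], [v_0,v_6], [v_1,v_4], [v_1,v_6], [v_2,v_4], [v_2,v_6], [v_3,v_4], [v_3,v_6], [v_4,v_5], [v_5,v_7]
  2-simplices (2): [v_0,v_1,v_6], [v_0,v_3,v_6]

giving chain groups C_0 ≅ Z^8, C_1 ≅ Z^11, C_2 ≅ Z^2.

Boundary ∂_1: C_1 → C_0 sends each edge [p,q] (with p < q) to q − p.
This gives a 8×11 integer matrix of rank 7; reducing to Smith normal form yields diagonal entries (1,1,1,1,1,1,1).

Boundary ∂_2: C_2 → C_1 sends each 2-simplex [p,q,r] to [q,r] − [p,r] + [p,q]. For instance
  ∂[v_0,v_3,v_6] = [v_3,v_6] − [v_0,v_6] + [v_0,v_3],
  ∂[v_0,v_1,v_6] = [v_1,v_6] − [v_0,v_6] + [v_0,v_1].
The resulting 11×2 matrix has rank 2, and its Smith normal form has invariant factors (1,1).

Now H_k = ker ∂_k / im ∂_{k+1}, so:

  H_0: rank C_0 − rank ∂_1 = 8 − 7 = 1, and the invariant factors of ∂_1 are all 1, so H_0 = Z.
  H_1: rank ker ∂_1 − rank ∂_2 = (11 − 7) − 2 = 2, and the invariant factors of ∂_2 are all 1, so H_1 = Z^2.
  H_2: rank ker ∂_2 − rank ∂_3 = (2 − 2) − 0 = 0, and there is no ∂_3, so H_2 = 0.

As a check, the Euler characteristic is 8 − 11 + 2 = -1, which agrees with 1 − 2 + 0 = -1.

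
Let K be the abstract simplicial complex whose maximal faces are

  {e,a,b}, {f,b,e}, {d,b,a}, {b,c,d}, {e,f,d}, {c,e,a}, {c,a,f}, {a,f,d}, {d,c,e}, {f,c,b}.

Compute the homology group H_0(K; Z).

H_0 ≅ Z.

Take the total order a < b < c < d < e < f on the vertex set. Then K (dimension 2) consists of the simplices:

  0-simplices (6): a, b, c, d, e, f
  1-simplices (15): ab, ac, ad, ae, af, bc, bd, be, bf, cd, ce, cf, de, df, ef
  2-simplices (10): abd, abe, ace, acf, adf, bcd, bcf, bef, cde, def

so the chain groups are C_0 ≅ Z^6, C_1 ≅ Z^15, C_2 ≅ Z^10.

Boundary ∂_1: C_1 → C_0 is given by ∂[p,q] = [q] − [p].
The 6×15 boundary matrix has rank 5 and Smith normal form diag(1,1,1,1,1).

The boundary map ∂_2: C_2 → C_1 sends each 2-simplex [p,q,r] to [q,r] − [p,r] + [p,q]. For instance
  ∂def = ef − df + de,
  ∂bcf = cf − bf + bc.
This gives a 15×10 integer matrix of rank 10; reducing to Smith normal form yields diagonal entries (1,1,1,1,1,1,1,1,1,2).

Now H_k = ker ∂_k / im ∂_{k+1}, so:

  H_0: rank C_0 − rank ∂_1 = 6 − 5 = 1, and the invariant factors of ∂_1 are all 1, so H_0 = Z.

(K is a triangulation of the real projective plane RP^2.)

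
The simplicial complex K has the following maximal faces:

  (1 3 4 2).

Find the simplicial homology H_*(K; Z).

H_0 = Z,  H_1 = 0,  H_2 = 0,  H_3 = 0.

Order the vertices as 1 < 2 < 3 < 4. Listing each simplex with vertices in this order, K has dimension 3 with simplices:

  0-simplices (4): [1], [2], [3], [4]
  1-simplices (6): [1,2], [1,3], [1,4], [2,3], [2,4], [3,4]
  2-simplices (4): [1,2,3], [1,2,4], [1,3,4], [2,3,4]
  3-simplices (1): [1,2,3,4]

giving chain groups C_0 ≅ Z^4, C_1 ≅ Z^6, C_2 ≅ Z^4, C_3 ≅ Z^1.

The boundary map ∂_1: C_1 → C_0 maps an edge to its endpoints' difference, ∂[p,q] = q − p.
As a 4×6 matrix over Z this has rank 3, with invariant factors (1,1,1).

The boundary map ∂_2: C_2 → C_1 sends each 2-simplex [p,q,r] to [q,r] − [p,r] + [p,q]. For instance
  ∂[1,2,4] = [2,4] − [1,4] + [1,2],
  ∂[2,3,4] = [3,4] − [2,4] + [2,3].
As a 6×4 matrix over Z this has rank 3, with invariant factors (1,1,1).

The boundary map ∂_3: C_3 → C_2 sends each 3-simplex σ to the alternating sum Σ_i (−1)^i (σ with its i-th vertex removed). For instance
  ∂[1,2,3,4] = [2,3,4] − [1,3,4] + [1,2,4] − [1,2,3].
The resulting 4×1 matrix has rank 1, and its Smith normal form has invariant factors (1).

From H_k ≅ ker(∂_k) / im(∂_{k+1}) we obtain:

  H_0: rank C_0 − rank ∂_1 = 4 − 3 = 1, and the invariant factors of ∂_1 are all 1, so H_0 ≅ Z.
  H_1: rank ker ∂_1 − rank ∂_2 = (6 − 3) − 3 = 0, and the invariant factors of ∂_2 are all 1, so H_1 ≅ 0.
  H_2: rank ker ∂_2 − rank ∂_3 = (4 − 3) − 1 = 0, and the invariant factors of ∂_3 are all 1, so H_2 ≅ 0.
  H_3: rank ker ∂_3 − rank ∂_4 = (1 − 1) − 0 = 0, and there is no ∂_4, so H_3 ≅ 0.

As a check, the Euler characteristic is 4 − 6 + 4 − 1 = 1, which agrees with 1 − 0 + 0 − 0 = 1.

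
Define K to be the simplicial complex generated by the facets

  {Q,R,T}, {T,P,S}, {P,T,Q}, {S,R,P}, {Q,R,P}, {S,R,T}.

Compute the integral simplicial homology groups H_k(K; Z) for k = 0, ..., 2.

We work with the vertex ordering P < Q < R < S < T. The simplices of K, each written with vertices in increasing order, are:

  0-simplices (5): P, Q, R, S, T
  1-simplices (9): PQ, PR, PS, PT, QR, QT, RS, RT, ST
  2-simplices (6): PQR, PQT, PRS, PST, QRT, RST

Hence C_0 ≅ Z^5, C_1 ≅ Z^9, C_2 ≅ Z^6.

∂_1: C_1 → C_0 sends each edge [p,q] (with p < q) to q − p. For instance
  ∂RS = S − R.
This gives a 5×9 integer matrix of rank 4; reducing to Smith normal form yields diagonal entries (1,1,1,1).

∂_2: C_2 → C_1 maps a triangle to the signed sum of its edges. For instance
  ∂PQR = QR − PR + PQ,
  ∂PST = ST − PT + PS.
The 9×6 boundary matrix has rank 5 and Smith normal form diag(1,1,1,1,1).

Reading off H_k = ker ∂_k / im ∂_{k+1}:

  H_0: rank C_0 − rank ∂_1 = 5 − 4 = 1, and the invariant factors of ∂_1 are all 1, so H_0 ≅ Z.
  H_1: rank ker ∂_1 − rank ∂_2 = (9 − 4) − 5 = 0, and the invariant factors of ∂_2 are all 1, so H_1 ≅ 0.
  H_2: rank ker ∂_2 − rank ∂_3 = (6 − 5) − 0 = 1, and there is no ∂_3, so H_2 ≅ Z.

As a check, the Euler characteristic is 5 − 9 + 6 = 2, which agrees with 1 − 0 + 1 = 2.

H_0 ≅ Z,  H_1 = 0,  H_2 ≅ Z.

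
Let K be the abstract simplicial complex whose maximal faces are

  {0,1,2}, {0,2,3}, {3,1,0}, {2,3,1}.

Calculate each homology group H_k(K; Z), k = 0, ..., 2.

H_0 ≅ Z,  H_1 = 0,  H_2 ≅ Z.

K has 4 vertices, 6 edges, 4 triangles.
rank ∂_0 = 0, rank ∂_1 = 3 ⇒ b_0 = 4 − 0 − 3 = 1; all invariant factors of ∂_1 are 1 so no torsion. So H_0 = Z.
rank ∂_1 = 3, rank ∂_2 = 3 ⇒ b_1 = 6 − 3 − 3 = 0; all invariant factors of ∂_2 are 1 so no torsion. So H_1 = 0.
rank ∂_2 = 3, rank ∂_3 = 0 ⇒ b_2 = 4 − 3 − 0 = 1. So H_2 = Z.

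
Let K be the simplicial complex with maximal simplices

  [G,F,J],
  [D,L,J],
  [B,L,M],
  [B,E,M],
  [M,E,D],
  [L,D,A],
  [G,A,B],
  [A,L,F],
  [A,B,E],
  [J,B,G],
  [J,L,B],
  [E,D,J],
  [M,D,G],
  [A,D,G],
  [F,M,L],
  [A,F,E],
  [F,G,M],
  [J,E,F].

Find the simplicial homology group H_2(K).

H_2 ≅ Z.

Fix the vertex order A < B < D < E < F < G < J < L < M and write every simplex with vertices in increasing order. Then dim K = 2 and the simplices of K are:

  0-simplices (9): A, B, D, E, F, G, J, L, M
  1-simplices (27): AB, AD, AE, AF, AG, AL, BE, BG, BJ, BL, BM, DE, DG, DJ, DL, DM, EF, EJ, EM, FG, FJ, FL, FM, GJ, GM, JL, LM
  2-simplices (18): ABE, ABG, ADG, ADL, AEF, AFL, BEM, BGJ, BJL, BLM, DEJ, DEM, DGM, DJL, EFJ, FGJ, FGM, FLM

so the chain groups are C_0 ≅ Z^9, C_1 ≅ Z^27, C_2 ≅ Z^18.

The boundary map ∂_1: C_1 → C_0 is given by ∂[p,q] = [q] − [p]. For instance
  ∂BJ = J − B.
The resulting 9×27 matrix has rank 8, and its Smith normal form has invariant factors (1,1,1,1,1,1,1,1).

The boundary map ∂_2: C_2 → C_1 maps a triangle to the signed sum of its edges. For instance
  ∂BLM = LM − BM + BL,
  ∂AEF = EF − AF + AE.
As a 27×18 matrix over Z this has rank 17, with invariant factors (1,1,1,1,1,1,1,1,1,1,1,1,1,1,1,1,1).

Reading off H_k = ker ∂_k / im ∂_{k+1}:

  H_2: rank ker ∂_2 − rank ∂_3 = (18 − 17) − 0 = 1, and there is no ∂_3, so H_2 ≅ Z.

(K is a triangulation of the torus T^2.)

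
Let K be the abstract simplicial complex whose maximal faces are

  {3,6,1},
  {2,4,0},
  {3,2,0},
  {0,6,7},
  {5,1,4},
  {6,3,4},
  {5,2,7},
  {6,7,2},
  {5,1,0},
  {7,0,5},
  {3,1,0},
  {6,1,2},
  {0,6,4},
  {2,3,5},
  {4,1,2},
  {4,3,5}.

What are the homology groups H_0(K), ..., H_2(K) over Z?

Take the total order 0 < 1 < 2 < 3 < 4 < 5 < 6 < 7 on the vertex set. Then K (dimension 2) consists of the simplices:

  0-simplices (8): [0], [1], [2], [3], [4], [5], [6], [7]
  1-simplices (24): (24 of them)
  2-simplices (16): [0,1,3], [0,1,5], [0,2,3], [0,2,4], [0,4,6], [0,5,7], [0,6,7], [1,2,4], [1,2,6], [1,3,6], [1,4,5], [2,3,5], [2,5,7], [2,6,7], [3,4,5], [3,4,6]

giving chain groups C_0 ≅ Z^8, C_1 ≅ Z^24, C_2 ≅ Z^16.

∂_1: C_1 → C_0 is given by ∂[p,q] = [q] − [p]. For instance
  ∂[2,3] = [3] − [2].
This gives a 8×24 integer matrix of rank 7; reducing to Smith normal form yields diagonal entries (1,1,1,1,1,1,1).

Boundary ∂_2: C_2 → C_1 acts by ∂[p,q,r] = [q,r] − [p,r] + [p,q]. For instance
  ∂[2,5,7] = [5,7] − [2,7] + [2,5],
  ∂[0,5,7] = [5,7] − [0,7] + [0,5].
This gives a 24×16 integer matrix of rank 15; reducing to Smith normal form yields diagonal entries (1,1,1,1,1,1,1,1,1,1,1,1,1,1,1).

Reading off H_k = ker ∂_k / im ∂_{k+1}:

  H_0: rank C_0 − rank ∂_1 = 8 − 7 = 1, and the invariant factors of ∂_1 are all 1, so H_0 ≅ Z.
  H_1: rank ker ∂_1 − rank ∂_2 = (24 − 7) − 15 = 2, and the invariant factors of ∂_2 are all 1, so H_1 ≅ Z^2.
  H_2: rank ker ∂_2 − rank ∂_3 = (16 − 15) − 0 = 1, and there is no ∂_3, so H_2 ≅ Z.

H_0 = Z,  H_1 = Z^2,  H_2 = Z.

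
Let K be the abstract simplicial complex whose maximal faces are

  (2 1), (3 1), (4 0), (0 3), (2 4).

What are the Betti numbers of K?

b_0 = 1, b_1 = 1.

We work with the vertex ordering 0 < 1 < 2 < 3 < 4. The simplices of K, each written with vertices in increasing order, are:

  0-simplices (5): [0], [1], [2], [3], [4]
  1-simplices (5): [0,3], [0,4], [1,2], [1,3], [2,4]

giving chain groups C_0 ≅ Z^5, C_1 ≅ Z^5.

Boundary ∂_1: C_1 → C_0 sends each edge [p,q] (with p < q) to q − p.
The 5×5 boundary matrix has rank 4 and Smith normal form diag(1,1,1,1).

Reading off H_k = ker ∂_k / im ∂_{k+1}:

  H_0: rank C_0 − rank ∂_1 = 5 − 4 = 1, and the invariant factors of ∂_1 are all 1, so H_0 ≅ Z.
  H_1: rank ker ∂_1 − rank ∂_2 = (5 − 4) − 0 = 1, and there is no ∂_2, so H_1 ≅ Z.

Hence the Betti numbers are b_0 = 1, b_1 = 1.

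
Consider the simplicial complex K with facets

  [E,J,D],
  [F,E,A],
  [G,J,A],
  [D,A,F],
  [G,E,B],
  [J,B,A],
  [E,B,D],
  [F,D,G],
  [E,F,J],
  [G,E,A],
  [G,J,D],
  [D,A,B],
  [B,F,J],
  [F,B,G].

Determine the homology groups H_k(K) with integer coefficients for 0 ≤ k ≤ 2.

H_0 = Z,  H_1 = Z^2,  H_2 = Z.

Take the total order A < B < D < E < F < G < J on the vertex set. Then K (dimension 2) consists of the simplices:

  0-simplices (7): A, B, D, E, F, G, J
  1-simplices (21): AB, AD, AE, AF, AG, AJ, BD, BE, BF, BG, BJ, DE, DF, DG, DJ, EF, EG, EJ, FG, FJ, GJ
  2-simplices (14): ABD, ABJ, ADF, AEF, AEG, AGJ, BDE, BEG, BFG, BFJ, DEJ, DFG, DGJ, EFJ

Hence C_0 ≅ Z^7, C_1 ≅ Z^21, C_2 ≅ Z^14.

The boundary map ∂_1: C_1 → C_0 maps an edge to its endpoints' difference, ∂[p,q] = q − p. For instance
  ∂AE = E − A.
As a 7×21 matrix over Z this has rank 6, with invariant factors (1,1,1,1,1,1).

The boundary map ∂_2: C_2 → C_1 maps a triangle to the signed sum of its edges. For instance
  ∂DFG = FG − DG + DF,
  ∂BFJ = FJ − BJ + BF.
The resulting 21×14 matrix has rank 13, and its Smith normal form has invariant factors (1,1,1,1,1,1,1,1,1,1,1,1,1).

Reading off H_k = ker ∂_k / im ∂_{k+1}:

  H_0: rank C_0 − rank ∂_1 = 7 − 6 = 1, and the invariant factors of ∂_1 are all 1, so H_0 = Z.
  H_1: rank ker ∂_1 − rank ∂_2 = (21 − 6) − 13 = 2, and the invariant factors of ∂_2 are all 1, so H_1 = Z^2.
  H_2: rank ker ∂_2 − rank ∂_3 = (14 − 13) − 0 = 1, and there is no ∂_3, so H_2 = Z.

As a check, the Euler characteristic is 7 − 21 + 14 = 0, which agrees with 1 − 2 + 1 = 0.
(K is a triangulation of the torus T^2.)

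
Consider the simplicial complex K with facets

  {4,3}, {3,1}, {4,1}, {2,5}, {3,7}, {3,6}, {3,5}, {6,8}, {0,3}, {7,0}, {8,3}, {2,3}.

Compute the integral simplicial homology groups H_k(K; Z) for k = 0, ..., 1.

We work with the vertex ordering 0 < 1 < 2 < 3 < 4 < 5 < 6 < 7 < 8. The simplices of K, each written with vertices in increasing order, are:

  0-simplices (9): [0], [1], [2], [3], [4], [5], [6], [7], [8]
  1-simplices (12): [0,3], [0,7], [1,3], [1,4], [2,3], [2,5], [3,4], [3,5], [3,6], [3,7], [3,8], [6,8]

Hence C_0 ≅ Z^9, C_1 ≅ Z^12.

∂_1: C_1 → C_0 sends each edge [p,q] (with p < q) to q − p.
The resulting 9×12 matrix has rank 8, and its Smith normal form has invariant factors (1,1,1,1,1,1,1,1).

From H_k ≅ ker(∂_k) / im(∂_{k+1}) we obtain:

  H_0: rank C_0 − rank ∂_1 = 9 − 8 = 1, and the invariant factors of ∂_1 are all 1, so H_0 ≅ Z.
  H_1: rank ker ∂_1 − rank ∂_2 = (12 − 8) − 0 = 4, and there is no ∂_2, so H_1 ≅ Z^4.

H_0 = Z,  H_1 = Z^4.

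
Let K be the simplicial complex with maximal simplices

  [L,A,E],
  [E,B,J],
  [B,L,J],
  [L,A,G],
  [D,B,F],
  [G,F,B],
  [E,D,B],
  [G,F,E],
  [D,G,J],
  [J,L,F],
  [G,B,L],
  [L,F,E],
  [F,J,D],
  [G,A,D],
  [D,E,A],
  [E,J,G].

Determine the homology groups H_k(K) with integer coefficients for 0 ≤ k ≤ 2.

We work with the vertex ordering A < B < D < E < F < G < J < L. The simplices of K, each written with vertices in increasing order, are:

  0-simplices (8): A, B, D, E, F, G, J, L
  1-simplices (24): AD, AE, AG, AL, BD, BE, BF, BG, BJ, BL, DE, DF, DG, DJ, EF, EG, EJ, EL, FG, FJ, FL, GJ, GL, JL
  2-simplices (16): ADE, ADG, AEL, AGL, BDE, BDF, BEJ, BFG, BGL, BJL, DFJ, DGJ, EFG, EFL, EGJ, FJL

so the chain groups are C_0 ≅ Z^8, C_1 ≅ Z^24, C_2 ≅ Z^16.

Boundary ∂_1: C_1 → C_0 is given by ∂[p,q] = [q] − [p].
As a 8×24 matrix over Z this has rank 7, with invariant factors (1,1,1,1,1,1,1).

The boundary map ∂_2: C_2 → C_1 sends each 2-simplex [p,q,r] to [q,r] − [p,r] + [p,q]. For instance
  ∂BGL = GL − BL + BG,
  ∂FJL = JL − FL + FJ.
This gives a 24×16 integer matrix of rank 15; reducing to Smith normal form yields diagonal entries (1,1,1,1,1,1,1,1,1,1,1,1,1,1,1).

From H_k ≅ ker(∂_k) / im(∂_{k+1}) we obtain:

  H_0: rank C_0 − rank ∂_1 = 8 − 7 = 1, and the invariant factors of ∂_1 are all 1, so H_0 = Z.
  H_1: rank ker ∂_1 − rank ∂_2 = (24 − 7) − 15 = 2, and the invariant factors of ∂_2 are all 1, so H_1 = Z^2.
  H_2: rank ker ∂_2 − rank ∂_3 = (16 − 15) − 0 = 1, and there is no ∂_3, so H_2 = Z.

As a check, the Euler characteristic is 8 − 24 + 16 = 0, which agrees with 1 − 2 + 1 = 0.

H_0 ≅ Z,  H_1 ≅ Z^2,  H_2 ≅ Z.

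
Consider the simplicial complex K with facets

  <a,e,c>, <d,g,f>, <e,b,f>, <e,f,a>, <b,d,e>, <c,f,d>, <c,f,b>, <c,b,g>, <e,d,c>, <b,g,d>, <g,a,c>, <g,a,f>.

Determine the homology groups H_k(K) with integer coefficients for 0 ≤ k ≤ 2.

H_0 ≅ Z,  H_1 ≅ Z/2,  H_2 = 0.

We work with the vertex ordering a < b < c < d < e < f < g. The simplices of K, each written with vertices in increasing order, are:

  0-simplices (7): a, b, c, d, e, f, g
  1-simplices (18): ac, ae, af, ag, bc, bd, be, bf, bg, cd, ce, cf, cg, de, df, dg, ef, fg
  2-simplices (12): ace, acg, aef, afg, bcf, bcg, bde, bdg, bef, cde, cdf, dfg

giving chain groups C_0 ≅ Z^7, C_1 ≅ Z^18, C_2 ≅ Z^12.

The boundary map ∂_1: C_1 → C_0 maps an edge to its endpoints' difference, ∂[p,q] = q − p.
As a 7×18 matrix over Z this has rank 6, with invariant factors (1,1,1,1,1,1).

Boundary ∂_2: C_2 → C_1 acts by ∂[p,q,r] = [q,r] − [p,r] + [p,q]. For instance
  ∂bef = ef − bf + be,
  ∂cdf = df − cf + cd.
The resulting 18×12 matrix has rank 12, and its Smith normal form has invariant factors (1,1,1,1,1,1,1,1,1,1,1,2).

Now H_k = ker ∂_k / im ∂_{k+1}, so:

  H_0: rank C_0 − rank ∂_1 = 7 − 6 = 1, and the invariant factors of ∂_1 are all 1, so H_0 = Z.
  H_1: rank ker ∂_1 − rank ∂_2 = (18 − 6) − 12 = 0, and ∂_2 has invariant factor 2 > 1, so H_1 = Z/2.
  H_2: rank ker ∂_2 − rank ∂_3 = (12 − 12) − 0 = 0, and there is no ∂_3, so H_2 = 0.

As a check, the Euler characteristic is 7 − 18 + 12 = 1, which agrees with 1 − 0 + 0 = 1.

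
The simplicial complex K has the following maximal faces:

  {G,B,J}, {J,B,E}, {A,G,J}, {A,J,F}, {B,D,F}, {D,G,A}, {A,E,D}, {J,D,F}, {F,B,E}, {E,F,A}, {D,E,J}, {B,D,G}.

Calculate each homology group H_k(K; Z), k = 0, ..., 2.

K has 7 vertices, 18 edges, 12 triangles.
rank ∂_0 = 0, rank ∂_1 = 6 ⇒ b_0 = 7 − 0 − 6 = 1; all invariant factors of ∂_1 are 1 so no torsion. So H_0 ≅ Z.
rank ∂_1 = 6, rank ∂_2 = 12 ⇒ b_1 = 18 − 6 − 12 = 0; ∂_2 has invariant factor(s) [2] giving torsion. So H_1 ≅ Z/2Z.
rank ∂_2 = 12, rank ∂_3 = 0 ⇒ b_2 = 12 − 12 − 0 = 0. So H_2 ≅ 0.

H_0 ≅ Z,  H_1 ≅ Z/2Z,  H_2 = 0.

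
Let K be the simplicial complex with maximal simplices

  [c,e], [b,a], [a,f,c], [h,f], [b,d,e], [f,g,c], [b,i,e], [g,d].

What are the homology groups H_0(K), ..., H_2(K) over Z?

Order the vertices as a < b < c < d < e < f < g < h < i. Listing each simplex with vertices in this order, K has dimension 2 with simplices:

  0-simplices (9): a, b, c, d, e, f, g, h, i
  1-simplices (14): ab, ac, af, bd, be, bi, ce, cf, cg, de, dg, ei, fg, fh
  2-simplices (4): acf, bde, bei, cfg

Hence C_0 ≅ Z^9, C_1 ≅ Z^14, C_2 ≅ Z^4.

The boundary map ∂_1: C_1 → C_0 maps an edge to its endpoints' difference, ∂[p,q] = q − p. For instance
  ∂cf = f − c.
This gives a 9×14 integer matrix of rank 8; reducing to Smith normal form yields diagonal entries (1,1,1,1,1,1,1,1).

The boundary map ∂_2: C_2 → C_1 acts by ∂[p,q,r] = [q,r] − [p,r] + [p,q]. For instance
  ∂bde = de − be + bd,
  ∂cfg = fg − cg + cf.
The resulting 14×4 matrix has rank 4, and its Smith normal form has invariant factors (1,1,1,1).

From H_k ≅ ker(∂_k) / im(∂_{k+1}) we obtain:

  H_0: rank C_0 − rank ∂_1 = 9 − 8 = 1, and the invariant factors of ∂_1 are all 1, so H_0 = Z.
  H_1: rank ker ∂_1 − rank ∂_2 = (14 − 8) − 4 = 2, and the invariant factors of ∂_2 are all 1, so H_1 = Z^2.
  H_2: rank ker ∂_2 − rank ∂_3 = (4 − 4) − 0 = 0, and there is no ∂_3, so H_2 = 0.

H_0 ≅ Z,  H_1 ≅ Z^2,  H_2 = 0.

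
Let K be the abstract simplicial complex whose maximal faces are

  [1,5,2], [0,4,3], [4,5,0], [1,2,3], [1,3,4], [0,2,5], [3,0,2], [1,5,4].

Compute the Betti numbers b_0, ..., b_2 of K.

We work with the vertex ordering 0 < 1 < 2 < 3 < 4 < 5. The simplices of K, each written with vertices in increasing order, are:

  0-simplices (6): [0], [1], [2], [3], [4], [5]
  1-simplices (12): [0,2], [0,3], [0,4], [0,5], [1,2], [1,3], [1,4], [1,5], [2,3], [2,5], [3,4], [4,5]
  2-simplices (8): [0,2,3], [0,2,5], [0,3,4], [0,4,5], [1,2,3], [1,2,5], [1,3,4], [1,4,5]

giving chain groups C_0 ≅ Z^6, C_1 ≅ Z^12, C_2 ≅ Z^8.

∂_1: C_1 → C_0 maps an edge to its endpoints' difference, ∂[p,q] = q − p. For instance
  ∂[1,4] = [4] − [1].
As a 6×12 matrix over Z this has rank 5, with invariant factors (1,1,1,1,1).

Boundary ∂_2: C_2 → C_1 acts by ∂[p,q,r] = [q,r] − [p,r] + [p,q]. For instance
  ∂[0,2,5] = [2,5] − [0,5] + [0,2],
  ∂[0,2,3] = [2,3] − [0,3] + [0,2].
As a 12×8 matrix over Z this has rank 7, with invariant factors (1,1,1,1,1,1,1).

Computing H_k = (kernel of ∂_k) / (image of ∂_{k+1}):

  H_0: rank C_0 − rank ∂_1 = 6 − 5 = 1, and the invariant factors of ∂_1 are all 1, so H_0 ≅ Z.
  H_1: rank ker ∂_1 − rank ∂_2 = (12 − 5) − 7 = 0, and the invariant factors of ∂_2 are all 1, so H_1 ≅ 0.
  H_2: rank ker ∂_2 − rank ∂_3 = (8 − 7) − 0 = 1, and there is no ∂_3, so H_2 ≅ Z.

Hence the Betti numbers are b_0 = 1, b_1 = 0, b_2 = 1.

b_0 = 1, b_1 = 0, b_2 = 1.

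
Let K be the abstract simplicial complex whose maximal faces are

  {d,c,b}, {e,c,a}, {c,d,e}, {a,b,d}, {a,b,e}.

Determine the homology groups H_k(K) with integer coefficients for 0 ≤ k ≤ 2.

H_0 = Z,  H_1 = Z,  H_2 = 0.

Order the vertices as a < b < c < d < e. Listing each simplex with vertices in this order, K has dimension 2 with simplices:

  0-simplices (5): a, b, c, d, e
  1-simplices (10): ab, ac, ad, ae, bc, bd, be, cd, ce, de
  2-simplices (5): abd, abe, ace, bcd, cde

Hence C_0 ≅ Z^5, C_1 ≅ Z^10, C_2 ≅ Z^5.

Boundary ∂_1: C_1 → C_0 sends each edge [p,q] (with p < q) to q − p. For instance
  ∂bc = c − b.
As a 5×10 matrix over Z this has rank 4, with invariant factors (1,1,1,1).

The boundary map ∂_2: C_2 → C_1 maps a triangle to the signed sum of its edges. For instance
  ∂abd = bd − ad + ab,
  ∂bcd = cd − bd + bc.
As a 10×5 matrix over Z this has rank 5, with invariant factors (1,1,1,1,1).

Computing H_k = (kernel of ∂_k) / (image of ∂_{k+1}):

  H_0: rank C_0 − rank ∂_1 = 5 − 4 = 1, and the invariant factors of ∂_1 are all 1, so H_0 ≅ Z.
  H_1: rank ker ∂_1 − rank ∂_2 = (10 − 4) − 5 = 1, and the invariant factors of ∂_2 are all 1, so H_1 ≅ Z.
  H_2: rank ker ∂_2 − rank ∂_3 = (5 − 5) − 0 = 0, and there is no ∂_3, so H_2 ≅ 0.

As a check, the Euler characteristic is 5 − 10 + 5 = 0, which agrees with 1 − 1 + 0 = 0.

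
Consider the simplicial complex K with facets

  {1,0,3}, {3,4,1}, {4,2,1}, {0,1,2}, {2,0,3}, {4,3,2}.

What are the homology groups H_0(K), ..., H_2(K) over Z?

Take the total order 0 < 1 < 2 < 3 < 4 on the vertex set. Then K (dimension 2) consists of the simplices:

  0-simplices (5): [0], [1], [2], [3], [4]
  1-simplices (9): [0,1], [0,2], [0,3], [1,2], [1,3], [1,4], [2,3], [2,4], [3,4]
  2-simplices (6): [0,1,2], [0,1,3], [0,2,3], [1,2,4], [1,3,4], [2,3,4]

so the chain groups are C_0 ≅ Z^5, C_1 ≅ Z^9, C_2 ≅ Z^6.

The boundary map ∂_1: C_1 → C_0 maps an edge to its endpoints' difference, ∂[p,q] = q − p.
As a 5×9 matrix over Z this has rank 4, with invariant factors (1,1,1,1).

Boundary ∂_2: C_2 → C_1 maps a triangle to the signed sum of its edges. For instance
  ∂[0,2,3] = [2,3] − [0,3] + [0,2],
  ∂[1,3,4] = [3,4] − [1,4] + [1,3].
As a 9×6 matrix over Z this has rank 5, with invariant factors (1,1,1,1,1).

Computing H_k = (kernel of ∂_k) / (image of ∂_{k+1}):

  H_0: rank C_0 − rank ∂_1 = 5 − 4 = 1, and the invariant factors of ∂_1 are all 1, so H_0 = Z.
  H_1: rank ker ∂_1 − rank ∂_2 = (9 − 4) − 5 = 0, and the invariant factors of ∂_2 are all 1, so H_1 = 0.
  H_2: rank ker ∂_2 − rank ∂_3 = (6 − 5) − 0 = 1, and there is no ∂_3, so H_2 = Z.

(K is a triangulation of the 2-sphere S^2.)

H_0 = Z,  H_1 = 0,  H_2 = Z.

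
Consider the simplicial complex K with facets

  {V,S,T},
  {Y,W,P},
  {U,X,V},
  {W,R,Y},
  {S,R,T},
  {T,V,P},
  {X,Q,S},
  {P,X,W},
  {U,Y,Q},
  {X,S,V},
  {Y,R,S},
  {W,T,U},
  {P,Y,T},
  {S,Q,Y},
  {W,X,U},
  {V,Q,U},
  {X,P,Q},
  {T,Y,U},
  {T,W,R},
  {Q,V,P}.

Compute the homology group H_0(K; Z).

H_0 ≅ Z.

We work with the vertex ordering P < Q < R < S < T < U < V < W < X < Y. The simplices of K, each written with vertices in increasing order, are:

  0-simplices (10): P, Q, R, S, T, U, V, W, X, Y
  1-simplices (30): PQ, PT, PV, PW, PX, PY, QS, QU, QV, QX, QY, RS, RT, RW, RY, ST, SV, SX, SY, TU, TV, TW, TY, UV, UW, UX, UY, VX, WX, WY
  2-simplices (20): PQV, PQX, PTV, PTY, PWX, PWY, QSX, QSY, QUV, QUY, RST, RSY, RTW, RWY, STV, SVX, TUW, TUY, UVX, UWX

so the chain groups are C_0 ≅ Z^10, C_1 ≅ Z^30, C_2 ≅ Z^20.

Boundary ∂_1: C_1 → C_0 is given by ∂[p,q] = [q] − [p]. For instance
  ∂QV = V − Q.
This gives a 10×30 integer matrix of rank 9; reducing to Smith normal form yields diagonal entries (1,1,1,1,1,1,1,1,1).

Boundary ∂_2: C_2 → C_1 sends each 2-simplex [p,q,r] to [q,r] − [p,r] + [p,q]. For instance
  ∂QSY = SY − QY + QS,
  ∂RWY = WY − RY + RW.
The 30×20 boundary matrix has rank 20 and Smith normal form diag(1,1,1,1,1,1,1,1,1,1,1,1,1,1,1,1,1,1,1,2).

From H_k ≅ ker(∂_k) / im(∂_{k+1}) we obtain:

  H_0: rank C_0 − rank ∂_1 = 10 − 9 = 1, and the invariant factors of ∂_1 are all 1, so H_0 = Z.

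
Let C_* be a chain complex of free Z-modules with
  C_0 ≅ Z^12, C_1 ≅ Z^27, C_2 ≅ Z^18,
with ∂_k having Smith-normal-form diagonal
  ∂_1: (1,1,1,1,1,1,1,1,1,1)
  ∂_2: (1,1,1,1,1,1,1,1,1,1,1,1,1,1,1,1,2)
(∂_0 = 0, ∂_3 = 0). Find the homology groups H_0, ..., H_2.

H_0: b_0 = 12 − 0 − 10 = 2; torsion from ∂_1 factors > 1: none. So H_0 = Z^2.
H_1: b_1 = 27 − 10 − 17 = 0; torsion from ∂_2 factors > 1: [2]. So H_1 = Z/2.
H_2: b_2 = 18 − 17 − 0 = 1; torsion from ∂_3 factors > 1: none. So H_2 = Z.

H_0 = Z^2,  H_1 = Z/2,  H_2 = Z.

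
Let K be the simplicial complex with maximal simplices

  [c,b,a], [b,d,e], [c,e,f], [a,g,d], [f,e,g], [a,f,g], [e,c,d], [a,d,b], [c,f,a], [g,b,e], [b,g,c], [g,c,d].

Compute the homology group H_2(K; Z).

H_2 = 0.

We work with the vertex ordering a < b < c < d < e < f < g. The simplices of K, each written with vertices in increasing order, are:

  0-simplices (7): a, b, c, d, e, f, g
  1-simplices (18): ab, ac, ad, af, ag, bc, bd, be, bg, cd, ce, cf, cg, de, dg, ef, eg, fg
  2-simplices (12): abc, abd, acf, adg, afg, bcg, bde, beg, cde, cdg, cef, efg

so the chain groups are C_0 ≅ Z^7, C_1 ≅ Z^18, C_2 ≅ Z^12.

Boundary ∂_1: C_1 → C_0 sends each edge [p,q] (with p < q) to q − p.
This gives a 7×18 integer matrix of rank 6; reducing to Smith normal form yields diagonal entries (1,1,1,1,1,1).

∂_2: C_2 → C_1 acts by ∂[p,q,r] = [q,r] − [p,r] + [p,q]. For instance
  ∂beg = eg − bg + be,
  ∂cdg = dg − cg + cd.
As a 18×12 matrix over Z this has rank 12, with invariant factors (1,1,1,1,1,1,1,1,1,1,1,2).

From H_k ≅ ker(∂_k) / im(∂_{k+1}) we obtain:

  H_2: rank ker ∂_2 − rank ∂_3 = (12 − 12) − 0 = 0, and there is no ∂_3, so H_2 ≅ 0.

(K is a triangulation of the real projective plane RP^2.)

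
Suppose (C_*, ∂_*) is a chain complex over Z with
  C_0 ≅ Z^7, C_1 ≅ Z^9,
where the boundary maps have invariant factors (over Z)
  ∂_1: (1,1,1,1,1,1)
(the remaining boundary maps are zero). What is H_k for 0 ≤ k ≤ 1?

H_0: b_0 = 7 − 0 − 6 = 1; torsion from ∂_1 factors > 1: none. So H_0 = Z.
H_1: b_1 = 9 − 6 − 0 = 3; torsion from ∂_2 factors > 1: none. So H_1 = Z^3.

H_0 = Z,  H_1 = Z^3.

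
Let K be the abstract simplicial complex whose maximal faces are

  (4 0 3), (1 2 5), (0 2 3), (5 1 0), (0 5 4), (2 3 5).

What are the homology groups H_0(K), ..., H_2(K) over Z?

H_0 = Z,  H_1 = Z,  H_2 = 0.

Take the total order 0 < 1 < 2 < 3 < 4 < 5 on the vertex set. Then K (dimension 2) consists of the simplices:

  0-simplices (6): [0], [1], [2], [3], [4], [5]
  1-simplices (12): [0,1], [0,2], [0,3], [0,4], [0,5], [1,2], [1,5], [2,3], [2,5], [3,4], [3,5], [4,5]
  2-simplices (6): [0,1,5], [0,2,3], [0,3,4], [0,4,5], [1,2,5], [2,3,5]

giving chain groups C_0 ≅ Z^6, C_1 ≅ Z^12, C_2 ≅ Z^6.

The boundary map ∂_1: C_1 → C_0 sends each edge [p,q] (with p < q) to q − p. For instance
  ∂[1,2] = [2] − [1].
The 6×12 boundary matrix has rank 5 and Smith normal form diag(1,1,1,1,1).

∂_2: C_2 → C_1 maps a triangle to the signed sum of its edges. For instance
  ∂[0,1,5] = [1,5] − [0,5] + [0,1],
  ∂[0,3,4] = [3,4] − [0,4] + [0,3].
The 12×6 boundary matrix has rank 6 and Smith normal form diag(1,1,1,1,1,1).

Computing H_k = (kernel of ∂_k) / (image of ∂_{k+1}):

  H_0: rank C_0 − rank ∂_1 = 6 − 5 = 1, and the invariant factors of ∂_1 are all 1, so H_0 = Z.
  H_1: rank ker ∂_1 − rank ∂_2 = (12 − 5) − 6 = 1, and the invariant factors of ∂_2 are all 1, so H_1 = Z.
  H_2: rank ker ∂_2 − rank ∂_3 = (6 − 6) − 0 = 0, and there is no ∂_3, so H_2 = 0.

As a check, the Euler characteristic is 6 − 12 + 6 = 0, which agrees with 1 − 1 + 0 = 0.
(K is a triangulation of the cylinder S^1 x I.)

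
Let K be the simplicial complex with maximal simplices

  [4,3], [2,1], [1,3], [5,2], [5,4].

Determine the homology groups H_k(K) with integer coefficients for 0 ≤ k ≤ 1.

H_0 = Z,  H_1 = Z.

K has 5 vertices, 5 edges.
rank ∂_0 = 0, rank ∂_1 = 4 ⇒ b_0 = 5 − 0 − 4 = 1; all invariant factors of ∂_1 are 1 so no torsion. So H_0 = Z.
rank ∂_1 = 4, rank ∂_2 = 0 ⇒ b_1 = 5 − 4 − 0 = 1. So H_1 = Z.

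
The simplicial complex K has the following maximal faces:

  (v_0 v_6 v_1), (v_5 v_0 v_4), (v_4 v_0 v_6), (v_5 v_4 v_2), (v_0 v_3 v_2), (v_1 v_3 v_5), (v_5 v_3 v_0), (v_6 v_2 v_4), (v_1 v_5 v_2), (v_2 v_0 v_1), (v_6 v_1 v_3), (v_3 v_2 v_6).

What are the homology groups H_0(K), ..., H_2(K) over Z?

H_0 = Z,  H_1 = Z/2,  H_2 = 0.

Take the total order v_0 < v_1 < v_2 < v_3 < v_4 < v_5 < v_6 on the vertex set. Then K (dimension 2) consists of the simplices:

  0-simplices (7): [v_0], [v_1], [v_2], [v_3], [v_4], [v_5], [v_6]
  1-simplices (18): (18 of them)
  2-simplices (12): (12 of them)

so the chain groups are C_0 ≅ Z^7, C_1 ≅ Z^18, C_2 ≅ Z^12.

∂_1: C_1 → C_0 is given by ∂[p,q] = [q] − [p]. For instance
  ∂[v_1,v_6] = [v_6] − [v_1].
The 7×18 boundary matrix has rank 6 and Smith normal form diag(1,1,1,1,1,1).

∂_2: C_2 → C_1 sends each 2-simplex [p,q,r] to [q,r] − [p,r] + [p,q]. For instance
  ∂[v_0,v_1,v_6] = [v_1,v_6] − [v_0,v_6] + [v_0,v_1],
  ∂[v_1,v_2,v_5] = [v_2,v_5] − [v_1,v_5] + [v_1,v_2].
This gives a 18×12 integer matrix of rank 12; reducing to Smith normal form yields diagonal entries (1,1,1,1,1,1,1,1,1,1,1,2).

Now H_k = ker ∂_k / im ∂_{k+1}, so:

  H_0: rank C_0 − rank ∂_1 = 7 − 6 = 1, and the invariant factors of ∂_1 are all 1, so H_0 ≅ Z.
  H_1: rank ker ∂_1 − rank ∂_2 = (18 − 6) − 12 = 0, and ∂_2 has invariant factor 2 > 1, so H_1 ≅ Z/2.
  H_2: rank ker ∂_2 − rank ∂_3 = (12 − 12) − 0 = 0, and there is no ∂_3, so H_2 ≅ 0.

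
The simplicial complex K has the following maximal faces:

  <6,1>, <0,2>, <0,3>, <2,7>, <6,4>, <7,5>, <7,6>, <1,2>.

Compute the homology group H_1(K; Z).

H_1 = Z.

Order the vertices as 0 < 1 < 2 < 3 < 4 < 5 < 6 < 7. Listing each simplex with vertices in this order, K has dimension 1 with simplices:

  0-simplices (8): [0], [1], [2], [3], [4], [5], [6], [7]
  1-simplices (8): [0,2], [0,3], [1,2], [1,6], [2,7], [4,6], [5,7], [6,7]

giving chain groups C_0 ≅ Z^8, C_1 ≅ Z^8.

∂_1: C_1 → C_0 sends each edge [p,q] (with p < q) to q − p. For instance
  ∂[0,3] = [3] − [0].
The 8×8 boundary matrix has rank 7 and Smith normal form diag(1,1,1,1,1,1,1).

Reading off H_k = ker ∂_k / im ∂_{k+1}:

  H_1: rank ker ∂_1 − rank ∂_2 = (8 − 7) − 0 = 1, and there is no ∂_2, so H_1 ≅ Z.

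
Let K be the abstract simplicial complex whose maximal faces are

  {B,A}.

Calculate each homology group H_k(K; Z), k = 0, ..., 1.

H_0 ≅ Z,  H_1 = 0.

Fix the vertex order A < B and write every simplex with vertices in increasing order. Then dim K = 1 and the simplices of K are:

  0-simplices (2): A, B
  1-simplices (1): AB

Hence C_0 ≅ Z^2, C_1 ≅ Z^1.

Boundary ∂_1: C_1 → C_0 is given by ∂[p,q] = [q] − [p]. For instance
  ∂AB = B − A.
The 2×1 boundary matrix has rank 1 and Smith normal form diag(1).

Reading off H_k = ker ∂_k / im ∂_{k+1}:

  H_0: rank C_0 − rank ∂_1 = 2 − 1 = 1, and the invariant factors of ∂_1 are all 1, so H_0 ≅ Z.
  H_1: rank ker ∂_1 − rank ∂_2 = (1 − 1) − 0 = 0, and there is no ∂_2, so H_1 ≅ 0.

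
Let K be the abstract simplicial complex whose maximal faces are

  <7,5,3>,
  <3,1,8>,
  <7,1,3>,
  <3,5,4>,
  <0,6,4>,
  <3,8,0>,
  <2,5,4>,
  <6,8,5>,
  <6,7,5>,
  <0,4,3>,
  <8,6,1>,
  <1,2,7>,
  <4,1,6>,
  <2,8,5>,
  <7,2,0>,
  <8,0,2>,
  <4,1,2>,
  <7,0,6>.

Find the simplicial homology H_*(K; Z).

Order the vertices as 0 < 1 < 2 < 3 < 4 < 5 < 6 < 7 < 8. Listing each simplex with vertices in this order, K has dimension 2 with simplices:

  0-simplices (9): [0], [1], [2], [3], [4], [5], [6], [7], [8]
  1-simplices (27): (27 of them)
  2-simplices (18): [0,2,7], [0,2,8], [0,3,4], [0,3,8], [0,4,6], [0,6,7], [1,2,4], [1,2,7], [1,3,7], [1,3,8], [1,4,6], [1,6,8], [2,4,5], [2,5,8], [3,4,5], [3,5,7], [5,6,7], [5,6,8]

giving chain groups C_0 ≅ Z^9, C_1 ≅ Z^27, C_2 ≅ Z^18.

∂_1: C_1 → C_0 sends each edge [p,q] (with p < q) to q − p.
The 9×27 boundary matrix has rank 8 and Smith normal form diag(1,1,1,1,1,1,1,1).

The boundary map ∂_2: C_2 → C_1 acts by ∂[p,q,r] = [q,r] − [p,r] + [p,q]. For instance
  ∂[0,2,8] = [2,8] − [0,8] + [0,2],
  ∂[0,6,7] = [6,7] − [0,7] + [0,6].
The resulting 27×18 matrix has rank 17, and its Smith normal form has invariant factors (1,1,1,1,1,1,1,1,1,1,1,1,1,1,1,1,1).

Now H_k = ker ∂_k / im ∂_{k+1}, so:

  H_0: rank C_0 − rank ∂_1 = 9 − 8 = 1, and the invariant factors of ∂_1 are all 1, so H_0 = Z.
  H_1: rank ker ∂_1 − rank ∂_2 = (27 − 8) − 17 = 2, and the invariant factors of ∂_2 are all 1, so H_1 = Z^2.
  H_2: rank ker ∂_2 − rank ∂_3 = (18 − 17) − 0 = 1, and there is no ∂_3, so H_2 = Z.

As a check, the Euler characteristic is 9 − 27 + 18 = 0, which agrees with 1 − 2 + 1 = 0.

H_0 = Z,  H_1 = Z^2,  H_2 = Z.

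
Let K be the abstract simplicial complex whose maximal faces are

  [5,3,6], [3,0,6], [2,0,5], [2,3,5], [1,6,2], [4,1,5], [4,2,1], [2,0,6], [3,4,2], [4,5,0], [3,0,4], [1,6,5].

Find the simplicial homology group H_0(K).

H_0 ≅ Z.

Fix the vertex order 0 < 1 < 2 < 3 < 4 < 5 < 6 and write every simplex with vertices in increasing order. Then dim K = 2 and the simplices of K are:

  0-simplices (7): [0], [1], [2], [3], [4], [5], [6]
  1-simplices (18): [0,2], [0,3], [0,4], [0,5], [0,6], [1,2], [1,4], [1,5], [1,6], [2,3], [2,4], [2,5], [2,6], [3,4], [3,5], [3,6], [4,5], [5,6]
  2-simplices (12): [0,2,5], [0,2,6], [0,3,4], [0,3,6], [0,4,5], [1,2,4], [1,2,6], [1,4,5], [1,5,6], [2,3,4], [2,3,5], [3,5,6]

Hence C_0 ≅ Z^7, C_1 ≅ Z^18, C_2 ≅ Z^12.

The boundary map ∂_1: C_1 → C_0 maps an edge to its endpoints' difference, ∂[p,q] = q − p.
This gives a 7×18 integer matrix of rank 6; reducing to Smith normal form yields diagonal entries (1,1,1,1,1,1).

∂_2: C_2 → C_1 maps a triangle to the signed sum of its edges. For instance
  ∂[0,3,6] = [3,6] − [0,6] + [0,3],
  ∂[0,2,6] = [2,6] − [0,6] + [0,2].
The resulting 18×12 matrix has rank 12, and its Smith normal form has invariant factors (1,1,1,1,1,1,1,1,1,1,1,2).

Reading off H_k = ker ∂_k / im ∂_{k+1}:

  H_0: rank C_0 − rank ∂_1 = 7 − 6 = 1, and the invariant factors of ∂_1 are all 1, so H_0 = Z.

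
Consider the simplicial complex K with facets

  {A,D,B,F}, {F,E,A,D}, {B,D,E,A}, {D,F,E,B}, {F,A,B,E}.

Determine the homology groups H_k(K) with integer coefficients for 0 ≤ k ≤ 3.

H_0 ≅ Z,  H_1 = 0,  H_2 = 0,  H_3 ≅ Z.

Take the total order A < B < D < E < F on the vertex set. Then K (dimension 3) consists of the simplices:

  0-simplices (5): A, B, D, E, F
  1-simplices (10): AB, AD, AE, AF, BD, BE, BF, DE, DF, EF
  2-simplices (10): ABD, ABE, ABF, ADE, ADF, AEF, BDE, BDF, BEF, DEF
  3-simplices (5): ABDE, ABDF, ABEF, ADEF, BDEF

giving chain groups C_0 ≅ Z^5, C_1 ≅ Z^10, C_2 ≅ Z^10, C_3 ≅ Z^5.

Boundary ∂_1: C_1 → C_0 maps an edge to its endpoints' difference, ∂[p,q] = q − p.
This gives a 5×10 integer matrix of rank 4; reducing to Smith normal form yields diagonal entries (1,1,1,1).

Boundary ∂_2: C_2 → C_1 maps a triangle to the signed sum of its edges. For instance
  ∂ADF = DF − AF + AD,
  ∂BDE = DE − BE + BD.
As a 10×10 matrix over Z this has rank 6, with invariant factors (1,1,1,1,1,1).

The boundary map ∂_3: C_3 → C_2 sends each 3-simplex σ to the alternating sum Σ_i (−1)^i (σ with its i-th vertex removed). For instance
  ∂ABDE = BDE − ADE + ABE − ABD,
  ∂ADEF = DEF − AEF + ADF − ADE.
The resulting 10×5 matrix has rank 4, and its Smith normal form has invariant factors (1,1,1,1).

Now H_k = ker ∂_k / im ∂_{k+1}, so:

  H_0: rank C_0 − rank ∂_1 = 5 − 4 = 1, and the invariant factors of ∂_1 are all 1, so H_0 ≅ Z.
  H_1: rank ker ∂_1 − rank ∂_2 = (10 − 4) − 6 = 0, and the invariant factors of ∂_2 are all 1, so H_1 ≅ 0.
  H_2: rank ker ∂_2 − rank ∂_3 = (10 − 6) − 4 = 0, and the invariant factors of ∂_3 are all 1, so H_2 ≅ 0.
  H_3: rank ker ∂_3 − rank ∂_4 = (5 − 4) − 0 = 1, and there is no ∂_4, so H_3 ≅ Z.

As a check, the Euler characteristic is 5 − 10 + 10 − 5 = 0, which agrees with 1 − 0 + 0 − 1 = 0.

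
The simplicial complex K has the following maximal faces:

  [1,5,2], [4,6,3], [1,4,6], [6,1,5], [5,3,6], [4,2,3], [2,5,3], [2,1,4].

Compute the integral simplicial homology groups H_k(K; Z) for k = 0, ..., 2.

H_0 ≅ Z,  H_1 = 0,  H_2 ≅ Z.

Take the total order 1 < 2 < 3 < 4 < 5 < 6 on the vertex set. Then K (dimension 2) consists of the simplices:

  0-simplices (6): [1], [2], [3], [4], [5], [6]
  1-simplices (12): [1,2], [1,4], [1,5], [1,6], [2,3], [2,4], [2,5], [3,4], [3,5], [3,6], [4,6], [5,6]
  2-simplices (8): [1,2,4], [1,2,5], [1,4,6], [1,5,6], [2,3,4], [2,3,5], [3,4,6], [3,5,6]

Hence C_0 ≅ Z^6, C_1 ≅ Z^12, C_2 ≅ Z^8.

∂_1: C_1 → C_0 is given by ∂[p,q] = [q] − [p].
The resulting 6×12 matrix has rank 5, and its Smith normal form has invariant factors (1,1,1,1,1).

Boundary ∂_2: C_2 → C_1 acts by ∂[p,q,r] = [q,r] − [p,r] + [p,q]. For instance
  ∂[1,4,6] = [4,6] − [1,6] + [1,4],
  ∂[2,3,5] = [3,5] − [2,5] + [2,3].
This gives a 12×8 integer matrix of rank 7; reducing to Smith normal form yields diagonal entries (1,1,1,1,1,1,1).

Reading off H_k = ker ∂_k / im ∂_{k+1}:

  H_0: rank C_0 − rank ∂_1 = 6 − 5 = 1, and the invariant factors of ∂_1 are all 1, so H_0 ≅ Z.
  H_1: rank ker ∂_1 − rank ∂_2 = (12 − 5) − 7 = 0, and the invariant factors of ∂_2 are all 1, so H_1 ≅ 0.
  H_2: rank ker ∂_2 − rank ∂_3 = (8 − 7) − 0 = 1, and there is no ∂_3, so H_2 ≅ Z.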